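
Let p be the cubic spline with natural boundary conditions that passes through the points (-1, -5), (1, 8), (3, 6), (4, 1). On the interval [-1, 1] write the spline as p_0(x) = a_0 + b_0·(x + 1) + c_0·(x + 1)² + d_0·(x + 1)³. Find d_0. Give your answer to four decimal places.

Let M_i = p''(x_i). Step sizes h_i = 2, 2, 1; slopes of the chords Δ_i = (y_(i+1) - y_i)/h_i = 13/2, -1, -5.
  2·M_0 + 8·M_1 + 2·M_2 = 6(Δ_1 - Δ_0) = -45
  2·M_1 + 6·M_2 + 1·M_3 = 6(Δ_2 - Δ_1) = -24
Natural end conditions: M_0 = M_3 = 0.
Forward elimination and back-substitution give M_0 = 0, M_1 = -111/22, M_2 = -51/22, M_3 = 0.
On [-1, 1], with p_0(x) = a_0 + b_0·(x + 1) + c_0·(x + 1)² + d_0·(x + 1)³: c_0 = M_0/2 = 0, d_0 = (M_1 - M_0)/(6h_0) = -37/88, b_0 = Δ_0 - h_0(2M_0 + M_1)/6 = 90/11.

-0.4205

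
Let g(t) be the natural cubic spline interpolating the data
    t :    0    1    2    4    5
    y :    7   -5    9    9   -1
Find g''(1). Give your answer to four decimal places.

44.0656

Put σ_i = g'' at the i-th knot. Here h = (1, 1, 2, 1) and Δ = (-12, 14, 0, -10), so the interior equations h_(i-1)·σ_(i-1) + 2(h_(i-1)+h_i)·σ_i + h_i·σ_(i+1) = 6(Δ_i − Δ_(i-1)) read
  1·σ_0 + 4·σ_1 + 1·σ_2 = 6(Δ_1 - Δ_0) = 156
  1·σ_1 + 6·σ_2 + 2·σ_3 = 6(Δ_2 - Δ_1) = -84
  2·σ_2 + 6·σ_3 + 1·σ_4 = 6(Δ_3 - Δ_2) = -60
Natural end conditions: σ_0 = σ_4 = 0.
Hence σ_0 = 0, σ_1 = 2688/61, σ_2 = -1236/61, σ_3 = -198/61, σ_4 = 0.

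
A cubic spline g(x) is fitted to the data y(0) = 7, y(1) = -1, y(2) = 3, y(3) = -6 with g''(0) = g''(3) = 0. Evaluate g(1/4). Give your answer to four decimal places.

Write M_i for g''(x_i). With h_i = 1, 1, 1 and divided differences Δ_i = -8, 4, -9, the continuity of g' gives the tridiagonal system
  1·M_0 + 4·M_1 + 1·M_2 = 6(Δ_1 - Δ_0) = 72
  1·M_1 + 4·M_2 + 1·M_3 = 6(Δ_2 - Δ_1) = -78
Natural end conditions: M_0 = M_3 = 0.
Hence M_0 = 0, M_1 = 122/5, M_2 = -128/5, M_3 = 0.
On [0, 1], g(x) = 7 - 181/15·x + 0·x² + 61/15·x³.
With x = 1/4: g(1/4) = 259/64.

4.0469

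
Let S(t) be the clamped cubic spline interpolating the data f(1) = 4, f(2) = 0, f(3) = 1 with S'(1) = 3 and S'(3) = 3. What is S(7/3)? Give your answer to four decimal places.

-0.5185

Write m_i for S''(x_i). With h_i = 1, 1 and divided differences Δ_i = -4, 1, the continuity of S' gives the tridiagonal system
  1·m_0 + 4·m_1 + 1·m_2 = 6(Δ_1 - Δ_0) = 30
Clamped end conditions give two more equations: 2h_0·m_0 + h_0·m_1 = 6(Δ_0 - S'(1)) = -42 and h_1·m_1 + 2h_1·m_2 = 6(S'(3) - Δ_1) = 12.
Solving the tridiagonal system: m_0 = -57/2, m_1 = 15, m_2 = -3/2.
On [2, 3], S(t) = 0 - 15/4·(t - 2) + 15/2·(t - 2)² - 11/4·(t - 2)³.
With (t - 2) = 1/3: S(7/3) = -14/27.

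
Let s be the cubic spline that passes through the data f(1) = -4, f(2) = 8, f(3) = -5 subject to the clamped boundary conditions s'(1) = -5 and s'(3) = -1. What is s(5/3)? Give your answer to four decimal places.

4.4074

With σ_i denoting the second derivative at x_i, h_i = 1, 1, and Δ_i = (y_(i+1) − y_i)/h_i = 12, -13:
  1·σ_0 + 4·σ_1 + 1·σ_2 = 6(Δ_1 - Δ_0) = -150
Clamped end conditions give two more equations: 2h_0·σ_0 + h_0·σ_1 = 6(Δ_0 - s'(1)) = 102 and h_1·σ_1 + 2h_1·σ_2 = 6(s'(3) - Δ_1) = 72.
Forward elimination and back-substitution give σ_0 = 181/2, σ_1 = -79, σ_2 = 151/2.
On [1, 2], s(x) = -4 - 5·(x - 1) + 181/4·(x - 1)² - 113/4·(x - 1)³.
With (x - 1) = 2/3: s(5/3) = 119/27.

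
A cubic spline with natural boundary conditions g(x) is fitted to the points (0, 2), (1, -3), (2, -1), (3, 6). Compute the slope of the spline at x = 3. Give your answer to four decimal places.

Let σ_i = g''(x_i). Step sizes h_i = 1, 1, 1; slopes of the chords Δ_i = (y_(i+1) - y_i)/h_i = -5, 2, 7.
  1·σ_0 + 4·σ_1 + 1·σ_2 = 6(Δ_1 - Δ_0) = 42
  1·σ_1 + 4·σ_2 + 1·σ_3 = 6(Δ_2 - Δ_1) = 30
Natural end conditions: σ_0 = σ_3 = 0.
Hence σ_0 = 0, σ_1 = 46/5, σ_2 = 26/5, σ_3 = 0.
On [2, 3], g'(x) = b_2 + 2c_2·(x - 2) + 3d_2·(x - 2)² with b_2 = Δ_2 - h_2(2σ_2 + σ_3)/6 = 79/15, c_2 = σ_2/2 = 13/5, d_2 = (σ_3 - σ_2)/(6h_2) = -13/15. So g'(3) = 118/15.

7.8667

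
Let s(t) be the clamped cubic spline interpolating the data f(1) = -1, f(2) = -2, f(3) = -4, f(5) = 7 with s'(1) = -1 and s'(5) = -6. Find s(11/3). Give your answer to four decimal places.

Put σ_i = s'' at the i-th knot. Here h = (1, 1, 2) and Δ = (-1, -2, 11/2), so the interior equations h_(i-1)·σ_(i-1) + 2(h_(i-1)+h_i)·σ_i + h_i·σ_(i+1) = 6(Δ_i − Δ_(i-1)) read
  1·σ_0 + 4·σ_1 + 1·σ_2 = 6(Δ_1 - Δ_0) = -6
  1·σ_1 + 6·σ_2 + 2·σ_3 = 6(Δ_2 - Δ_1) = 45
Clamped end conditions give two more equations: 2h_0·σ_0 + h_0·σ_1 = 6(Δ_0 - s'(1)) = 0 and h_2·σ_2 + 2h_2·σ_3 = 6(s'(5) - Δ_2) = -69.
Forward elimination and back-substitution give σ_0 = 73/22, σ_1 = -73/11, σ_2 = 379/22, σ_3 = -569/22.
On [3, 5], s(t) = -4 + 29/11·(t - 3) + 379/44·(t - 3)² - 79/22·(t - 3)³.
With (t - 3) = 2/3: s(11/3) = 155/297.

0.5219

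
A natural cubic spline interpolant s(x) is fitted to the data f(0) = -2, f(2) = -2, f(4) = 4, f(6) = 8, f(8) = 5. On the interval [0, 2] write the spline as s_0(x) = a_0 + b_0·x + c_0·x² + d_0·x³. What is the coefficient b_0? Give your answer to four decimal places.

With M_i denoting the second derivative at x_i, h_i = 2, 2, 2, 2, and Δ_i = (y_(i+1) − y_i)/h_i = 0, 3, 2, -3/2:
  2·M_0 + 8·M_1 + 2·M_2 = 6(Δ_1 - Δ_0) = 18
  2·M_1 + 8·M_2 + 2·M_3 = 6(Δ_2 - Δ_1) = -6
  2·M_2 + 8·M_3 + 2·M_4 = 6(Δ_3 - Δ_2) = -21
Natural end conditions: M_0 = M_4 = 0.
Solving the tridiagonal system: M_0 = 0, M_1 = 39/16, M_2 = -3/4, M_3 = -39/16, M_4 = 0.
On [0, 2], with s_0(x) = a_0 + b_0·x + c_0·x² + d_0·x³: c_0 = M_0/2 = 0, d_0 = (M_1 - M_0)/(6h_0) = 13/64, b_0 = Δ_0 - h_0(2M_0 + M_1)/6 = -13/16.

-0.8125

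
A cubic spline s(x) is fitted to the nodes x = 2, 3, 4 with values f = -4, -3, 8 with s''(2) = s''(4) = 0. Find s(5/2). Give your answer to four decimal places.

Write M_i for s''(x_i). With h_i = 1, 1 and divided differences Δ_i = 1, 11, the continuity of s' gives the tridiagonal system
  1·M_0 + 4·M_1 + 1·M_2 = 6(Δ_1 - Δ_0) = 60
Natural end conditions: M_0 = M_2 = 0.
Solving the tridiagonal system: M_0 = 0, M_1 = 15, M_2 = 0.
On [2, 3], s(x) = -4 - 3/2·(x - 2) + 0·(x - 2)² + 5/2·(x - 2)³.
With (x - 2) = 1/2: s(5/2) = -71/16.

-4.4375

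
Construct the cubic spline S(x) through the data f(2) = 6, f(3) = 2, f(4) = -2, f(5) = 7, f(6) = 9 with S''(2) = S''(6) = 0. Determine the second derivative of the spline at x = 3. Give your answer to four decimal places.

Put m_i = S'' at the i-th knot. Here h = (1, 1, 1, 1) and Δ = (-4, -4, 9, 2), so the interior equations h_(i-1)·m_(i-1) + 2(h_(i-1)+h_i)·m_i + h_i·m_(i+1) = 6(Δ_i − Δ_(i-1)) read
  1·m_0 + 4·m_1 + 1·m_2 = 6(Δ_1 - Δ_0) = 0
  1·m_1 + 4·m_2 + 1·m_3 = 6(Δ_2 - Δ_1) = 78
  1·m_2 + 4·m_3 + 1·m_4 = 6(Δ_3 - Δ_2) = -42
Natural end conditions: m_0 = m_4 = 0.
Hence m_0 = 0, m_1 = -177/28, m_2 = 177/7, m_3 = -471/28, m_4 = 0.

-6.3214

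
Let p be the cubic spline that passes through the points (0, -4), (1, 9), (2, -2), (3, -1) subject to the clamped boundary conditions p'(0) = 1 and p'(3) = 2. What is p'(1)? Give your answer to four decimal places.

Put M_i = p'' at the i-th knot. Here h = (1, 1, 1) and Δ = (13, -11, 1), so the interior equations h_(i-1)·M_(i-1) + 2(h_(i-1)+h_i)·M_i + h_i·M_(i+1) = 6(Δ_i − Δ_(i-1)) read
  1·M_0 + 4·M_1 + 1·M_2 = 6(Δ_1 - Δ_0) = -144
  1·M_1 + 4·M_2 + 1·M_3 = 6(Δ_2 - Δ_1) = 72
Clamped end conditions give two more equations: 2h_0·M_0 + h_0·M_1 = 6(Δ_0 - p'(0)) = 72 and h_2·M_2 + 2h_2·M_3 = 6(p'(3) - Δ_2) = 6.
Hence M_0 = 1006/15, M_1 = -932/15, M_2 = 562/15, M_3 = -236/15.
On [1, 2], p'(x) = b_1 + 2c_1·(x - 1) + 3d_1·(x - 1)² with b_1 = Δ_1 - h_1(2M_1 + M_2)/6 = 52/15, c_1 = M_1/2 = -466/15, d_1 = (M_2 - M_1)/(6h_1) = 83/5. So p'(1) = 52/15.

3.4667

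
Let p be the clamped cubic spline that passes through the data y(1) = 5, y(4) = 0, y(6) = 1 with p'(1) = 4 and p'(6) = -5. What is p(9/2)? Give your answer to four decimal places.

Write m_i for p''(x_i). With h_i = 3, 2 and divided differences Δ_i = -5/3, 1/2, the continuity of p' gives the tridiagonal system
  3·m_0 + 10·m_1 + 2·m_2 = 6(Δ_1 - Δ_0) = 13
Clamped end conditions give two more equations: 2h_0·m_0 + h_0·m_1 = 6(Δ_0 - p'(1)) = -34 and h_1·m_1 + 2h_1·m_2 = 6(p'(6) - Δ_1) = -33.
Solving: m_0 = -263/30, m_1 = 31/5, m_2 = -227/20.
On [4, 6], p(t) = 0 + 3/20·(t - 4) + 31/10·(t - 4)² - 117/80·(t - 4)³.
With (t - 4) = 1/2: p(9/2) = 427/640.

0.6672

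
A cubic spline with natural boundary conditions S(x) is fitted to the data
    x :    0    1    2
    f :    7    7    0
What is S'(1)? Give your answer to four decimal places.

-3.5000

Let m_i = S''(x_i). Step sizes h_i = 1, 1; slopes of the chords Δ_i = (y_(i+1) - y_i)/h_i = 0, -7.
  1·m_0 + 4·m_1 + 1·m_2 = 6(Δ_1 - Δ_0) = -42
Natural end conditions: m_0 = m_2 = 0.
Hence m_0 = 0, m_1 = -21/2, m_2 = 0.
On [1, 2], S'(x) = b_1 + 2c_1·(x - 1) + 3d_1·(x - 1)² with b_1 = Δ_1 - h_1(2m_1 + m_2)/6 = -7/2, c_1 = m_1/2 = -21/4, d_1 = (m_2 - m_1)/(6h_1) = 7/4. So S'(1) = -7/2.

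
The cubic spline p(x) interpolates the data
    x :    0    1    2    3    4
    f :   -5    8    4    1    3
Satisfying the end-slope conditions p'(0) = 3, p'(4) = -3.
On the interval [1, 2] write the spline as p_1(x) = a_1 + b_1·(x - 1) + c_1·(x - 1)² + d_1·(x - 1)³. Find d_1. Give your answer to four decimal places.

Write M_i for p''(x_i). With h_i = 1, 1, 1, 1 and divided differences Δ_i = 13, -4, -3, 2, the continuity of p' gives the tridiagonal system
  1·M_0 + 4·M_1 + 1·M_2 = 6(Δ_1 - Δ_0) = -102
  1·M_1 + 4·M_2 + 1·M_3 = 6(Δ_2 - Δ_1) = 6
  1·M_2 + 4·M_3 + 1·M_4 = 6(Δ_3 - Δ_2) = 30
Clamped end conditions give two more equations: 2h_0·M_0 + h_0·M_1 = 6(Δ_0 - p'(0)) = 60 and h_3·M_3 + 2h_3·M_4 = 6(p'(4) - Δ_3) = -30.
Solving the tridiagonal system: M_0 = 351/7, M_1 = -282/7, M_2 = 9, M_3 = 72/7, M_4 = -141/7.
On [1, 2], with p_1(x) = a_1 + b_1·(x - 1) + c_1·(x - 1)² + d_1·(x - 1)³: c_1 = M_1/2 = -141/7, d_1 = (M_2 - M_1)/(6h_1) = 115/14, b_1 = Δ_1 - h_1(2M_1 + M_2)/6 = 111/14.

8.2143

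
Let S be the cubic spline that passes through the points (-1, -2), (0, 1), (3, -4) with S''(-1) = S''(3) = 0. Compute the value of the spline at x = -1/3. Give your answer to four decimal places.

0.2160

Write σ_i for S''(x_i). With h_i = 1, 3 and divided differences Δ_i = 3, -5/3, the continuity of S' gives the tridiagonal system
  1·σ_0 + 8·σ_1 + 3·σ_2 = 6(Δ_1 - Δ_0) = -28
Natural end conditions: σ_0 = σ_2 = 0.
Solving: σ_0 = 0, σ_1 = -7/2, σ_2 = 0.
On [-1, 0], S(x) = -2 + 43/12·(x + 1) + 0·(x + 1)² - 7/12·(x + 1)³.
With (x + 1) = 2/3: S(-1/3) = 35/162.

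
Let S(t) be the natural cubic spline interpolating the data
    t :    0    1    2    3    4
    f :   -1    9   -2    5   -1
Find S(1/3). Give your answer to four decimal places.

4.4497

Put M_i = S'' at the i-th knot. Here h = (1, 1, 1, 1) and Δ = (10, -11, 7, -6), so the interior equations h_(i-1)·M_(i-1) + 2(h_(i-1)+h_i)·M_i + h_i·M_(i+1) = 6(Δ_i − Δ_(i-1)) read
  1·M_0 + 4·M_1 + 1·M_2 = 6(Δ_1 - Δ_0) = -126
  1·M_1 + 4·M_2 + 1·M_3 = 6(Δ_2 - Δ_1) = 108
  1·M_2 + 4·M_3 + 1·M_4 = 6(Δ_3 - Δ_2) = -78
Natural end conditions: M_0 = M_4 = 0.
Solving: M_0 = 0, M_1 = -300/7, M_2 = 318/7, M_3 = -216/7, M_4 = 0.
On [0, 1], S(t) = -1 + 120/7·t + 0·t² - 50/7·t³.
With t = 1/3: S(1/3) = 841/189.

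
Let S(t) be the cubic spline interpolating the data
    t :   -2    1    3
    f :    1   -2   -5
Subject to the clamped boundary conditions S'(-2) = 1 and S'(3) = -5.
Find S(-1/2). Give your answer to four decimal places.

Write σ_i for S''(x_i). With h_i = 3, 2 and divided differences Δ_i = -1, -3/2, the continuity of S' gives the tridiagonal system
  3·σ_0 + 10·σ_1 + 2·σ_2 = 6(Δ_1 - Δ_0) = -3
Clamped end conditions give two more equations: 2h_0·σ_0 + h_0·σ_1 = 6(Δ_0 - S'(-2)) = -12 and h_1·σ_1 + 2h_1·σ_2 = 6(S'(3) - Δ_1) = -21.
Forward elimination and back-substitution give σ_0 = -29/10, σ_1 = 9/5, σ_2 = -123/20.
On [-2, 1], S(t) = 1 + 1·(t + 2) - 29/20·(t + 2)² + 47/180·(t + 2)³.
With (t + 2) = 3/2: S(-1/2) = 19/160.

0.1188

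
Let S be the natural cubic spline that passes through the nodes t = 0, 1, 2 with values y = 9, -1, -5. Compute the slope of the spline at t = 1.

-7

Write M_i for S''(x_i). With h_i = 1, 1 and divided differences Δ_i = -10, -4, the continuity of S' gives the tridiagonal system
  1·M_0 + 4·M_1 + 1·M_2 = 6(Δ_1 - Δ_0) = 36
Natural end conditions: M_0 = M_2 = 0.
Hence M_0 = 0, M_1 = 9, M_2 = 0.
On [1, 2], S'(t) = b_1 + 2c_1·(t - 1) + 3d_1·(t - 1)² with b_1 = Δ_1 - h_1(2M_1 + M_2)/6 = -7, c_1 = M_1/2 = 9/2, d_1 = (M_2 - M_1)/(6h_1) = -3/2. So S'(1) = -7.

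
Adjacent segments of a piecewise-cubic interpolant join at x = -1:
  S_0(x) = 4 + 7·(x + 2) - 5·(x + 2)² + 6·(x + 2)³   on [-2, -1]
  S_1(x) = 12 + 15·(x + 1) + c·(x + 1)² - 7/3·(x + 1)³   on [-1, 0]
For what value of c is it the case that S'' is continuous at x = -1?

S_0''(x) = -10 + 36·(x + 2), so S_0''(-1) = 26. On the right, S_1''(-1) = 2c, so c = 13.

13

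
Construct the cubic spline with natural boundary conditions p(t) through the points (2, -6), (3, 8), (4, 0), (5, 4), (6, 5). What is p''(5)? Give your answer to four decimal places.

-12.3214

Let m_i = p''(x_i). Step sizes h_i = 1, 1, 1, 1; slopes of the chords Δ_i = (y_(i+1) - y_i)/h_i = 14, -8, 4, 1.
  1·m_0 + 4·m_1 + 1·m_2 = 6(Δ_1 - Δ_0) = -132
  1·m_1 + 4·m_2 + 1·m_3 = 6(Δ_2 - Δ_1) = 72
  1·m_2 + 4·m_3 + 1·m_4 = 6(Δ_3 - Δ_2) = -18
Natural end conditions: m_0 = m_4 = 0.
Forward elimination and back-substitution give m_0 = 0, m_1 = -1143/28, m_2 = 219/7, m_3 = -345/28, m_4 = 0.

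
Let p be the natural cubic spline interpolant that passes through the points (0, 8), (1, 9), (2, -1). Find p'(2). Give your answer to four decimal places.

-12.7500

With σ_i denoting the second derivative at x_i, h_i = 1, 1, and Δ_i = (y_(i+1) − y_i)/h_i = 1, -10:
  1·σ_0 + 4·σ_1 + 1·σ_2 = 6(Δ_1 - Δ_0) = -66
Natural end conditions: σ_0 = σ_2 = 0.
Solving: σ_0 = 0, σ_1 = -33/2, σ_2 = 0.
On [1, 2], p'(t) = b_1 + 2c_1·(t - 1) + 3d_1·(t - 1)² with b_1 = Δ_1 - h_1(2σ_1 + σ_2)/6 = -9/2, c_1 = σ_1/2 = -33/4, d_1 = (σ_2 - σ_1)/(6h_1) = 11/4. So p'(2) = -51/4.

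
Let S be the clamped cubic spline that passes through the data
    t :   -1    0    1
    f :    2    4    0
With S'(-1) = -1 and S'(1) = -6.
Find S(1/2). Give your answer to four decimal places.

2.7813

Put M_i = S'' at the i-th knot. Here h = (1, 1) and Δ = (2, -4), so the interior equations h_(i-1)·M_(i-1) + 2(h_(i-1)+h_i)·M_i + h_i·M_(i+1) = 6(Δ_i − Δ_(i-1)) read
  1·M_0 + 4·M_1 + 1·M_2 = 6(Δ_1 - Δ_0) = -36
Clamped end conditions give two more equations: 2h_0·M_0 + h_0·M_1 = 6(Δ_0 - S'(-1)) = 18 and h_1·M_1 + 2h_1·M_2 = 6(S'(1) - Δ_1) = -12.
Solving: M_0 = 31/2, M_1 = -13, M_2 = 1/2.
On [0, 1], S(t) = 4 + 1/4·t - 13/2·t² + 9/4·t³.
With t = 1/2: S(1/2) = 89/32.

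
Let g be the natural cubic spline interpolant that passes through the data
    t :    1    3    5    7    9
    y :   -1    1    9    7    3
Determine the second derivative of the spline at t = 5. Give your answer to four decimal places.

-4.7143

Let M_i = g''(x_i). Step sizes h_i = 2, 2, 2, 2; slopes of the chords Δ_i = (y_(i+1) - y_i)/h_i = 1, 4, -1, -2.
  2·M_0 + 8·M_1 + 2·M_2 = 6(Δ_1 - Δ_0) = 18
  2·M_1 + 8·M_2 + 2·M_3 = 6(Δ_2 - Δ_1) = -30
  2·M_2 + 8·M_3 + 2·M_4 = 6(Δ_3 - Δ_2) = -6
Natural end conditions: M_0 = M_4 = 0.
Forward elimination and back-substitution give M_0 = 0, M_1 = 24/7, M_2 = -33/7, M_3 = 3/7, M_4 = 0.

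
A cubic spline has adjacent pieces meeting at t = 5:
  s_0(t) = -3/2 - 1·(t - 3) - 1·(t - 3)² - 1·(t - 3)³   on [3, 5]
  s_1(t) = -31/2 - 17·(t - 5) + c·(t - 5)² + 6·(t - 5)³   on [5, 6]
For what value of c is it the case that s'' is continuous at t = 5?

s_0''(t) = -2 - 6·(t - 3), so s_0''(5) = -14. On the right, s_1''(5) = 2c, so c = -7.

-7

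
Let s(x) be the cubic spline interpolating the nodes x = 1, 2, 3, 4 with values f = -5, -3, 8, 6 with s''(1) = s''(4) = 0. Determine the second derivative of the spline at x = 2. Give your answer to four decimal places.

Write M_i for s''(x_i). With h_i = 1, 1, 1 and divided differences Δ_i = 2, 11, -2, the continuity of s' gives the tridiagonal system
  1·M_0 + 4·M_1 + 1·M_2 = 6(Δ_1 - Δ_0) = 54
  1·M_1 + 4·M_2 + 1·M_3 = 6(Δ_2 - Δ_1) = -78
Natural end conditions: M_0 = M_3 = 0.
Hence M_0 = 0, M_1 = 98/5, M_2 = -122/5, M_3 = 0.

19.6000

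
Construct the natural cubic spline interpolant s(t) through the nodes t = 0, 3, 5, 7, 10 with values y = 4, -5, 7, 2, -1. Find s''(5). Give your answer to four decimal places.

Put σ_i = s'' at the i-th knot. Here h = (3, 2, 2, 3) and Δ = (-3, 6, -5/2, -1), so the interior equations h_(i-1)·σ_(i-1) + 2(h_(i-1)+h_i)·σ_i + h_i·σ_(i+1) = 6(Δ_i − Δ_(i-1)) read
  3·σ_0 + 10·σ_1 + 2·σ_2 = 6(Δ_1 - Δ_0) = 54
  2·σ_1 + 8·σ_2 + 2·σ_3 = 6(Δ_2 - Δ_1) = -51
  2·σ_2 + 10·σ_3 + 3·σ_4 = 6(Δ_3 - Δ_2) = 9
Natural end conditions: σ_0 = σ_4 = 0.
Solving the tridiagonal system: σ_0 = 0, σ_1 = 43/6, σ_2 = -53/6, σ_3 = 8/3, σ_4 = 0.

-8.8333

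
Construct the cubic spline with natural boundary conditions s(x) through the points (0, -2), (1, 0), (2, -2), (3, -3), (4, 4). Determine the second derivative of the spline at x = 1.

Put M_i = s'' at the i-th knot. Here h = (1, 1, 1, 1) and Δ = (2, -2, -1, 7), so the interior equations h_(i-1)·M_(i-1) + 2(h_(i-1)+h_i)·M_i + h_i·M_(i+1) = 6(Δ_i − Δ_(i-1)) read
  1·M_0 + 4·M_1 + 1·M_2 = 6(Δ_1 - Δ_0) = -24
  1·M_1 + 4·M_2 + 1·M_3 = 6(Δ_2 - Δ_1) = 6
  1·M_2 + 4·M_3 + 1·M_4 = 6(Δ_3 - Δ_2) = 48
Natural end conditions: M_0 = M_4 = 0.
Solving: M_0 = 0, M_1 = -6, M_2 = 0, M_3 = 12, M_4 = 0.

-6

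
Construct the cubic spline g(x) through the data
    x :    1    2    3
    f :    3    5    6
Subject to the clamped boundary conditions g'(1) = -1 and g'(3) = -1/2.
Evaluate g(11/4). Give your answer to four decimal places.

Let m_i = g''(x_i). Step sizes h_i = 1, 1; slopes of the chords Δ_i = (y_(i+1) - y_i)/h_i = 2, 1.
  1·m_0 + 4·m_1 + 1·m_2 = 6(Δ_1 - Δ_0) = -6
Clamped end conditions give two more equations: 2h_0·m_0 + h_0·m_1 = 6(Δ_0 - g'(1)) = 18 and h_1·m_1 + 2h_1·m_2 = 6(g'(3) - Δ_1) = -9.
Solving: m_0 = 43/4, m_1 = -7/2, m_2 = -11/4.
On [2, 3], g(x) = 5 + 21/8·(x - 2) - 7/4·(x - 2)² + 1/8·(x - 2)³.
With (x - 2) = 3/4: g(11/4) = 3091/512.

6.0371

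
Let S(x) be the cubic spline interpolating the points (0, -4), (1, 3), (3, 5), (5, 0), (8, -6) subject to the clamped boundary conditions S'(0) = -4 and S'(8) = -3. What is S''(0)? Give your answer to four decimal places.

With m_i denoting the second derivative at x_i, h_i = 1, 2, 2, 3, and Δ_i = (y_(i+1) − y_i)/h_i = 7, 1, -5/2, -2:
  1·m_0 + 6·m_1 + 2·m_2 = 6(Δ_1 - Δ_0) = -36
  2·m_1 + 8·m_2 + 2·m_3 = 6(Δ_2 - Δ_1) = -21
  2·m_2 + 10·m_3 + 3·m_4 = 6(Δ_3 - Δ_2) = 3
Clamped end conditions give two more equations: 2h_0·m_0 + h_0·m_1 = 6(Δ_0 - S'(0)) = 66 and h_3·m_3 + 2h_3·m_4 = 6(S'(8) - Δ_3) = -6.
Solving: m_0 = 8341/212, m_1 = -1345/106, m_2 = 167/424, m_3 = 65/106, m_4 = -277/212.

39.3443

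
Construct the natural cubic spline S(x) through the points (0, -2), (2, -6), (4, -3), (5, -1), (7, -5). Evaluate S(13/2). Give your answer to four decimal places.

Put m_i = S'' at the i-th knot. Here h = (2, 2, 1, 2) and Δ = (-2, 3/2, 2, -2), so the interior equations h_(i-1)·m_(i-1) + 2(h_(i-1)+h_i)·m_i + h_i·m_(i+1) = 6(Δ_i − Δ_(i-1)) read
  2·m_0 + 8·m_1 + 2·m_2 = 6(Δ_1 - Δ_0) = 21
  2·m_1 + 6·m_2 + 1·m_3 = 6(Δ_2 - Δ_1) = 3
  1·m_2 + 6·m_3 + 2·m_4 = 6(Δ_3 - Δ_2) = -24
Natural end conditions: m_0 = m_4 = 0.
Forward elimination and back-substitution give m_0 = 0, m_1 = 651/256, m_2 = 21/64, m_3 = -519/128, m_4 = 0.
On [5, 7], S(x) = -1 + 45/64·(x - 5) - 519/256·(x - 5)² + 173/512·(x - 5)³.
With (x - 5) = 3/2: S(13/2) = -13789/4096.

-3.3665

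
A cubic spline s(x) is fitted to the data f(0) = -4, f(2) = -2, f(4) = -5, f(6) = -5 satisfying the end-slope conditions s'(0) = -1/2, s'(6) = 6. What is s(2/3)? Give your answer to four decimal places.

-3.6938

Let σ_i = s''(x_i). Step sizes h_i = 2, 2, 2; slopes of the chords Δ_i = (y_(i+1) - y_i)/h_i = 1, -3/2, 0.
  2·σ_0 + 8·σ_1 + 2·σ_2 = 6(Δ_1 - Δ_0) = -15
  2·σ_1 + 8·σ_2 + 2·σ_3 = 6(Δ_2 - Δ_1) = 9
Clamped end conditions give two more equations: 2h_0·σ_0 + h_0·σ_1 = 6(Δ_0 - s'(0)) = 9 and h_2·σ_2 + 2h_2·σ_3 = 6(s'(6) - Δ_2) = 36.
Solving: σ_0 = 107/30, σ_1 = -79/30, σ_2 = -8/15, σ_3 = 139/15.
On [0, 2], s(x) = -4 - 1/2·x + 107/60·x² - 31/60·x³.
With x = 2/3: s(2/3) = -1496/405.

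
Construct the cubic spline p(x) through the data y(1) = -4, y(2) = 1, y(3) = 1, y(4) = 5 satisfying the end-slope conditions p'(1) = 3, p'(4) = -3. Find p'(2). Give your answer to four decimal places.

2.2000

Let M_i = p''(x_i). Step sizes h_i = 1, 1, 1; slopes of the chords Δ_i = (y_(i+1) - y_i)/h_i = 5, 0, 4.
  1·M_0 + 4·M_1 + 1·M_2 = 6(Δ_1 - Δ_0) = -30
  1·M_1 + 4·M_2 + 1·M_3 = 6(Δ_2 - Δ_1) = 24
Clamped end conditions give two more equations: 2h_0·M_0 + h_0·M_1 = 6(Δ_0 - p'(1)) = 12 and h_2·M_2 + 2h_2·M_3 = 6(p'(4) - Δ_2) = -42.
Hence M_0 = 68/5, M_1 = -76/5, M_2 = 86/5, M_3 = -148/5.
On [2, 3], p'(x) = b_1 + 2c_1·(x - 2) + 3d_1·(x - 2)² with b_1 = Δ_1 - h_1(2M_1 + M_2)/6 = 11/5, c_1 = M_1/2 = -38/5, d_1 = (M_2 - M_1)/(6h_1) = 27/5. So p'(2) = 11/5.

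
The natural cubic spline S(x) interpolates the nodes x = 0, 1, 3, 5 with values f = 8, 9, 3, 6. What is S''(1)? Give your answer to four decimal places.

Write σ_i for S''(x_i). With h_i = 1, 2, 2 and divided differences Δ_i = 1, -3, 3/2, the continuity of S' gives the tridiagonal system
  1·σ_0 + 6·σ_1 + 2·σ_2 = 6(Δ_1 - Δ_0) = -24
  2·σ_1 + 8·σ_2 + 2·σ_3 = 6(Δ_2 - Δ_1) = 27
Natural end conditions: σ_0 = σ_3 = 0.
Solving: σ_0 = 0, σ_1 = -123/22, σ_2 = 105/22, σ_3 = 0.

-5.5909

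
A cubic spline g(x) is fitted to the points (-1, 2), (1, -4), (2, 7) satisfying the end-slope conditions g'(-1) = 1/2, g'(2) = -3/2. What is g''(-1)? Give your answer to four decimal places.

-19.9167

Put σ_i = g'' at the i-th knot. Here h = (2, 1) and Δ = (-3, 11), so the interior equations h_(i-1)·σ_(i-1) + 2(h_(i-1)+h_i)·σ_i + h_i·σ_(i+1) = 6(Δ_i − Δ_(i-1)) read
  2·σ_0 + 6·σ_1 + 1·σ_2 = 6(Δ_1 - Δ_0) = 84
Clamped end conditions give two more equations: 2h_0·σ_0 + h_0·σ_1 = 6(Δ_0 - g'(-1)) = -21 and h_1·σ_1 + 2h_1·σ_2 = 6(g'(2) - Δ_1) = -75.
Forward elimination and back-substitution give σ_0 = -239/12, σ_1 = 88/3, σ_2 = -313/6.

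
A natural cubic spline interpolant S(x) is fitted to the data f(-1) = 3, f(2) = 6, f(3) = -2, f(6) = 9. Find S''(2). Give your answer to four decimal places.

Let M_i = S''(x_i). Step sizes h_i = 3, 1, 3; slopes of the chords Δ_i = (y_(i+1) - y_i)/h_i = 1, -8, 11/3.
  3·M_0 + 8·M_1 + 1·M_2 = 6(Δ_1 - Δ_0) = -54
  1·M_1 + 8·M_2 + 3·M_3 = 6(Δ_2 - Δ_1) = 70
Natural end conditions: M_0 = M_3 = 0.
Forward elimination and back-substitution give M_0 = 0, M_1 = -502/63, M_2 = 614/63, M_3 = 0.

-7.9683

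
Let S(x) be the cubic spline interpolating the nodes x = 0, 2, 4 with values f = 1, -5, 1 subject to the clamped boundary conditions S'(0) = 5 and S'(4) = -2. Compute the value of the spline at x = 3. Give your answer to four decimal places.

Put M_i = S'' at the i-th knot. Here h = (2, 2) and Δ = (-3, 3), so the interior equations h_(i-1)·M_(i-1) + 2(h_(i-1)+h_i)·M_i + h_i·M_(i+1) = 6(Δ_i − Δ_(i-1)) read
  2·M_0 + 8·M_1 + 2·M_2 = 6(Δ_1 - Δ_0) = 36
Clamped end conditions give two more equations: 2h_0·M_0 + h_0·M_1 = 6(Δ_0 - S'(0)) = -48 and h_1·M_1 + 2h_1·M_2 = 6(S'(4) - Δ_1) = -30.
Hence M_0 = -73/4, M_1 = 25/2, M_2 = -55/4.
On [2, 4], S(x) = -5 - 3/4·(x - 2) + 25/4·(x - 2)² - 35/16·(x - 2)³.
With (x - 2) = 1: S(3) = -27/16.

-1.6875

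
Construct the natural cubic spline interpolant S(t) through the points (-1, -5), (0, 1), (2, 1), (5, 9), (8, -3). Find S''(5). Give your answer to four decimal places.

Put M_i = S'' at the i-th knot. Here h = (1, 2, 3, 3) and Δ = (6, 0, 8/3, -4), so the interior equations h_(i-1)·M_(i-1) + 2(h_(i-1)+h_i)·M_i + h_i·M_(i+1) = 6(Δ_i − Δ_(i-1)) read
  1·M_0 + 6·M_1 + 2·M_2 = 6(Δ_1 - Δ_0) = -36
  2·M_1 + 10·M_2 + 3·M_3 = 6(Δ_2 - Δ_1) = 16
  3·M_2 + 12·M_3 + 3·M_4 = 6(Δ_3 - Δ_2) = -40
Natural end conditions: M_0 = M_4 = 0.
Forward elimination and back-substitution give M_0 = 0, M_1 = -770/103, M_2 = 456/103, M_3 = -1372/309, M_4 = 0.

-4.4401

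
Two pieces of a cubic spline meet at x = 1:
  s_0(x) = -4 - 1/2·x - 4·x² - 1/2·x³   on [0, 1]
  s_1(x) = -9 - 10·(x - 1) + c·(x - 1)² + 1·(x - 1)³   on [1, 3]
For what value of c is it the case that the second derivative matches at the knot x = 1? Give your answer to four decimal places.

s_0''(x) = -8 - 3·x, so s_0''(1) = -11. On the right, s_1''(1) = 2c, so c = -11/2.

-5.5000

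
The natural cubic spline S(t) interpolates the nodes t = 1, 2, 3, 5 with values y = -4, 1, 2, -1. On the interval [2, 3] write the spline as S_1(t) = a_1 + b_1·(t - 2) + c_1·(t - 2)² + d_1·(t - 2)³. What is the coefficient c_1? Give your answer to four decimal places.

Write M_i for S''(x_i). With h_i = 1, 1, 2 and divided differences Δ_i = 5, 1, -3/2, the continuity of S' gives the tridiagonal system
  1·M_0 + 4·M_1 + 1·M_2 = 6(Δ_1 - Δ_0) = -24
  1·M_1 + 6·M_2 + 2·M_3 = 6(Δ_2 - Δ_1) = -15
Natural end conditions: M_0 = M_3 = 0.
Solving: M_0 = 0, M_1 = -129/23, M_2 = -36/23, M_3 = 0.
On [2, 3], with S_1(t) = a_1 + b_1·(t - 2) + c_1·(t - 2)² + d_1·(t - 2)³: c_1 = M_1/2 = -129/46, d_1 = (M_2 - M_1)/(6h_1) = 31/46, b_1 = Δ_1 - h_1(2M_1 + M_2)/6 = 72/23.

-2.8043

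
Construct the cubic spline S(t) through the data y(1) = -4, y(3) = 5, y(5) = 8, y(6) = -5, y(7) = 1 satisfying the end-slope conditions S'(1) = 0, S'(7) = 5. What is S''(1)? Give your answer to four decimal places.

Put m_i = S'' at the i-th knot. Here h = (2, 2, 1, 1) and Δ = (9/2, 3/2, -13, 6), so the interior equations h_(i-1)·m_(i-1) + 2(h_(i-1)+h_i)·m_i + h_i·m_(i+1) = 6(Δ_i − Δ_(i-1)) read
  2·m_0 + 8·m_1 + 2·m_2 = 6(Δ_1 - Δ_0) = -18
  2·m_1 + 6·m_2 + 1·m_3 = 6(Δ_2 - Δ_1) = -87
  1·m_2 + 4·m_3 + 1·m_4 = 6(Δ_3 - Δ_2) = 114
Clamped end conditions give two more equations: 2h_0·m_0 + h_0·m_1 = 6(Δ_0 - S'(1)) = 27 and h_3·m_3 + 2h_3·m_4 = 6(S'(7) - Δ_3) = -6.
Solving: m_0 = 124/21, m_1 = 71/42, m_2 = -65/3, m_3 = 832/21, m_4 = -479/21.

5.9048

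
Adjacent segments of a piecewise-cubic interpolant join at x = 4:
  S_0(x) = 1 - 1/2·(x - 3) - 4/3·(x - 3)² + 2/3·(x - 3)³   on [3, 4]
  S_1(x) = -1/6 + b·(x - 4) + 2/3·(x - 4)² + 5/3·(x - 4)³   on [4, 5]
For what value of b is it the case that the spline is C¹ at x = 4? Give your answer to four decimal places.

-1.1667

S_0'(x) = -1/2 - 8/3·(x - 3) + 2·(x - 3)², so S_0'(4) = -7/6. On the right, S_1'(4) = b, so b = -7/6.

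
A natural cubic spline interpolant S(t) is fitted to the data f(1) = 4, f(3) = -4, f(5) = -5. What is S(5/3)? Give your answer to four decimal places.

Put M_i = S'' at the i-th knot. Here h = (2, 2) and Δ = (-4, -1/2), so the interior equations h_(i-1)·M_(i-1) + 2(h_(i-1)+h_i)·M_i + h_i·M_(i+1) = 6(Δ_i − Δ_(i-1)) read
  2·M_0 + 8·M_1 + 2·M_2 = 6(Δ_1 - Δ_0) = 21
Natural end conditions: M_0 = M_2 = 0.
Solving the tridiagonal system: M_0 = 0, M_1 = 21/8, M_2 = 0.
On [1, 3], S(t) = 4 - 39/8·(t - 1) + 0·(t - 1)² + 7/32·(t - 1)³.
With (t - 1) = 2/3: S(5/3) = 22/27.

0.8148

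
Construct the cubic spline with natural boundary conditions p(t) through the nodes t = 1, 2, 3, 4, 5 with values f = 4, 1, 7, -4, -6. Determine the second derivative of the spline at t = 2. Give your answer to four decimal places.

Let σ_i = p''(x_i). Step sizes h_i = 1, 1, 1, 1; slopes of the chords Δ_i = (y_(i+1) - y_i)/h_i = -3, 6, -11, -2.
  1·σ_0 + 4·σ_1 + 1·σ_2 = 6(Δ_1 - Δ_0) = 54
  1·σ_1 + 4·σ_2 + 1·σ_3 = 6(Δ_2 - Δ_1) = -102
  1·σ_2 + 4·σ_3 + 1·σ_4 = 6(Δ_3 - Δ_2) = 54
Natural end conditions: σ_0 = σ_4 = 0.
Hence σ_0 = 0, σ_1 = 159/7, σ_2 = -258/7, σ_3 = 159/7, σ_4 = 0.

22.7143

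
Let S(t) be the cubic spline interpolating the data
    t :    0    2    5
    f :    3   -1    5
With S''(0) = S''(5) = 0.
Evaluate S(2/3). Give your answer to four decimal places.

1.1926

Put M_i = S'' at the i-th knot. Here h = (2, 3) and Δ = (-2, 2), so the interior equations h_(i-1)·M_(i-1) + 2(h_(i-1)+h_i)·M_i + h_i·M_(i+1) = 6(Δ_i − Δ_(i-1)) read
  2·M_0 + 10·M_1 + 3·M_2 = 6(Δ_1 - Δ_0) = 24
Natural end conditions: M_0 = M_2 = 0.
Forward elimination and back-substitution give M_0 = 0, M_1 = 12/5, M_2 = 0.
On [0, 2], S(t) = 3 - 14/5·t + 0·t² + 1/5·t³.
With t = 2/3: S(2/3) = 161/135.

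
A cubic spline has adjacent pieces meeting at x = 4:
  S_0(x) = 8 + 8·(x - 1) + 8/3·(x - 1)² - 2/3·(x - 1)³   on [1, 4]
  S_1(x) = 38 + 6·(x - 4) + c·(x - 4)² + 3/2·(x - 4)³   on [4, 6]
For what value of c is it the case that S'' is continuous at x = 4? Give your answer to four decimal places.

-3.3333

S_0''(x) = 16/3 - 4·(x - 1), so S_0''(4) = -20/3. On the right, S_1''(4) = 2c, so c = -10/3.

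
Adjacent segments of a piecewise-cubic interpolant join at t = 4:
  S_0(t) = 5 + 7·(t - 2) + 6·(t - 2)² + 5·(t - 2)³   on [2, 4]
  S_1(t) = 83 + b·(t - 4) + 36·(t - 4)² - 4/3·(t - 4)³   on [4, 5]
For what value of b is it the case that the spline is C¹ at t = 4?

S_0'(t) = 7 + 12·(t - 2) + 15·(t - 2)², so S_0'(4) = 91. On the right, S_1'(4) = b, so b = 91.

91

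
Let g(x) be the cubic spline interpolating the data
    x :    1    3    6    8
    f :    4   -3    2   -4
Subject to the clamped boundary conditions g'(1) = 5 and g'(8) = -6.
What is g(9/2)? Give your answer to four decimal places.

Put M_i = g'' at the i-th knot. Here h = (2, 3, 2) and Δ = (-7/2, 5/3, -3), so the interior equations h_(i-1)·M_(i-1) + 2(h_(i-1)+h_i)·M_i + h_i·M_(i+1) = 6(Δ_i − Δ_(i-1)) read
  2·M_0 + 10·M_1 + 3·M_2 = 6(Δ_1 - Δ_0) = 31
  3·M_1 + 10·M_2 + 2·M_3 = 6(Δ_2 - Δ_1) = -28
Clamped end conditions give two more equations: 2h_0·M_0 + h_0·M_1 = 6(Δ_0 - g'(1)) = -51 and h_2·M_2 + 2h_2·M_3 = 6(g'(8) - Δ_2) = -18.
Hence M_0 = -1601/96, M_1 = 377/48, M_2 = -227/48, M_3 = -205/96.
On [3, 6], g(x) = -3 - 367/96·(x - 3) + 377/96·(x - 3)² - 151/216·(x - 3)³.
With (x - 3) = 3/2: g(9/2) = -289/128.

-2.2578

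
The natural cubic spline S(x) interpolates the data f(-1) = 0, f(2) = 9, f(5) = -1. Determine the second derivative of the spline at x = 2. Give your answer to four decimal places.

With M_i denoting the second derivative at x_i, h_i = 3, 3, and Δ_i = (y_(i+1) − y_i)/h_i = 3, -10/3:
  3·M_0 + 12·M_1 + 3·M_2 = 6(Δ_1 - Δ_0) = -38
Natural end conditions: M_0 = M_2 = 0.
Solving: M_0 = 0, M_1 = -19/6, M_2 = 0.

-3.1667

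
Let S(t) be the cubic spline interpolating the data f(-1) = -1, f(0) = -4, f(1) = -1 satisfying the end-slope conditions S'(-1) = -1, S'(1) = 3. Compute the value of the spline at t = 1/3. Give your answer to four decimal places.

-3.5185

Let σ_i = S''(x_i). Step sizes h_i = 1, 1; slopes of the chords Δ_i = (y_(i+1) - y_i)/h_i = -3, 3.
  1·σ_0 + 4·σ_1 + 1·σ_2 = 6(Δ_1 - Δ_0) = 36
Clamped end conditions give two more equations: 2h_0·σ_0 + h_0·σ_1 = 6(Δ_0 - S'(-1)) = -12 and h_1·σ_1 + 2h_1·σ_2 = 6(S'(1) - Δ_1) = 0.
Solving the tridiagonal system: σ_0 = -13, σ_1 = 14, σ_2 = -7.
On [0, 1], S(t) = -4 - 1/2·t + 7·t² - 7/2·t³.
With t = 1/3: S(1/3) = -95/27.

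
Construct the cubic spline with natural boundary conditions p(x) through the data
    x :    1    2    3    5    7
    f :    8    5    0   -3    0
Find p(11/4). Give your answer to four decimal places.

With m_i denoting the second derivative at x_i, h_i = 1, 1, 2, 2, and Δ_i = (y_(i+1) − y_i)/h_i = -3, -5, -3/2, 3/2:
  1·m_0 + 4·m_1 + 1·m_2 = 6(Δ_1 - Δ_0) = -12
  1·m_1 + 6·m_2 + 2·m_3 = 6(Δ_2 - Δ_1) = 21
  2·m_2 + 8·m_3 + 2·m_4 = 6(Δ_3 - Δ_2) = 18
Natural end conditions: m_0 = m_4 = 0.
Solving the tridiagonal system: m_0 = 0, m_1 = -55/14, m_2 = 26/7, m_3 = 37/28, m_4 = 0.
On [2, 3], p(x) = 5 - 181/42·(x - 2) - 55/28·(x - 2)² + 107/84·(x - 2)³.
With (x - 2) = 3/4: p(11/4) = 2151/1792.

1.2003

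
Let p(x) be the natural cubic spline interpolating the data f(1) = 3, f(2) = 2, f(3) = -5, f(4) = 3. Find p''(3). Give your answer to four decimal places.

Let σ_i = p''(x_i). Step sizes h_i = 1, 1, 1; slopes of the chords Δ_i = (y_(i+1) - y_i)/h_i = -1, -7, 8.
  1·σ_0 + 4·σ_1 + 1·σ_2 = 6(Δ_1 - Δ_0) = -36
  1·σ_1 + 4·σ_2 + 1·σ_3 = 6(Δ_2 - Δ_1) = 90
Natural end conditions: σ_0 = σ_3 = 0.
Forward elimination and back-substitution give σ_0 = 0, σ_1 = -78/5, σ_2 = 132/5, σ_3 = 0.

26.4000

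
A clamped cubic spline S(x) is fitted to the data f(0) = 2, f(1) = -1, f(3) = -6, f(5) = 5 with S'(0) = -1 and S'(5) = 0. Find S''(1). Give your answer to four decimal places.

-1.9130

With M_i denoting the second derivative at x_i, h_i = 1, 2, 2, and Δ_i = (y_(i+1) − y_i)/h_i = -3, -5/2, 11/2:
  1·M_0 + 6·M_1 + 2·M_2 = 6(Δ_1 - Δ_0) = 3
  2·M_1 + 8·M_2 + 2·M_3 = 6(Δ_2 - Δ_1) = 48
Clamped end conditions give two more equations: 2h_0·M_0 + h_0·M_1 = 6(Δ_0 - S'(0)) = -12 and h_2·M_2 + 2h_2·M_3 = 6(S'(5) - Δ_2) = -33.
Hence M_0 = -116/23, M_1 = -44/23, M_2 = 449/46, M_3 = -302/23.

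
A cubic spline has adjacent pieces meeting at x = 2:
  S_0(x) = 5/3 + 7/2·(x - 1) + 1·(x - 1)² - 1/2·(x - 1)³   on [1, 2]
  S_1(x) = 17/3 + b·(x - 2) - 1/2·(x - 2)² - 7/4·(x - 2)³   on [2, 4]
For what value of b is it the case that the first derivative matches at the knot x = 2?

4

S_0'(x) = 7/2 + 2·(x - 1) - 3/2·(x - 1)², so S_0'(2) = 4. On the right, S_1'(2) = b, so b = 4.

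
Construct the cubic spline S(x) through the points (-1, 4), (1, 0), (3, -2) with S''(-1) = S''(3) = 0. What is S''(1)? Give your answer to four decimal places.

Write M_i for S''(x_i). With h_i = 2, 2 and divided differences Δ_i = -2, -1, the continuity of S' gives the tridiagonal system
  2·M_0 + 8·M_1 + 2·M_2 = 6(Δ_1 - Δ_0) = 6
Natural end conditions: M_0 = M_2 = 0.
Solving the tridiagonal system: M_0 = 0, M_1 = 3/4, M_2 = 0.

0.7500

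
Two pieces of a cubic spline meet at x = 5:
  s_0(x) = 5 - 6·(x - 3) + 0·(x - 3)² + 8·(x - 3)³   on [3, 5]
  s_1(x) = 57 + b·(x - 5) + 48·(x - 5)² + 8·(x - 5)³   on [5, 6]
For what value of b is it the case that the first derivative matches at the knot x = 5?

90

s_0'(x) = -6 + 0·(x - 3) + 24·(x - 3)², so s_0'(5) = 90. On the right, s_1'(5) = b, so b = 90.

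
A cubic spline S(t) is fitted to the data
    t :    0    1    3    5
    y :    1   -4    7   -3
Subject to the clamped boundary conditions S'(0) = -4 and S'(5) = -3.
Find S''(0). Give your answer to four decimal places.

Let M_i = S''(x_i). Step sizes h_i = 1, 2, 2; slopes of the chords Δ_i = (y_(i+1) - y_i)/h_i = -5, 11/2, -5.
  1·M_0 + 6·M_1 + 2·M_2 = 6(Δ_1 - Δ_0) = 63
  2·M_1 + 8·M_2 + 2·M_3 = 6(Δ_2 - Δ_1) = -63
Clamped end conditions give two more equations: 2h_0·M_0 + h_0·M_1 = 6(Δ_0 - S'(0)) = -6 and h_2·M_2 + 2h_2·M_3 = 6(S'(5) - Δ_2) = 12.
Solving: M_0 = -269/23, M_1 = 400/23, M_2 = -341/23, M_3 = 479/46.

-11.6957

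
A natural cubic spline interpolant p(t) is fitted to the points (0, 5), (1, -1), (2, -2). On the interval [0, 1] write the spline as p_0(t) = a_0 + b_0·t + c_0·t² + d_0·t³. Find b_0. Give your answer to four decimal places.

Write m_i for p''(x_i). With h_i = 1, 1 and divided differences Δ_i = -6, -1, the continuity of p' gives the tridiagonal system
  1·m_0 + 4·m_1 + 1·m_2 = 6(Δ_1 - Δ_0) = 30
Natural end conditions: m_0 = m_2 = 0.
Hence m_0 = 0, m_1 = 15/2, m_2 = 0.
On [0, 1], with p_0(t) = a_0 + b_0·t + c_0·t² + d_0·t³: c_0 = m_0/2 = 0, d_0 = (m_1 - m_0)/(6h_0) = 5/4, b_0 = Δ_0 - h_0(2m_0 + m_1)/6 = -29/4.

-7.2500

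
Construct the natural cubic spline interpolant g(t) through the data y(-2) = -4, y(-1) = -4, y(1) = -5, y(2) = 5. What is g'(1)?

Write M_i for g''(x_i). With h_i = 1, 2, 1 and divided differences Δ_i = 0, -1/2, 10, the continuity of g' gives the tridiagonal system
  1·M_0 + 6·M_1 + 2·M_2 = 6(Δ_1 - Δ_0) = -3
  2·M_1 + 6·M_2 + 1·M_3 = 6(Δ_2 - Δ_1) = 63
Natural end conditions: M_0 = M_3 = 0.
Hence M_0 = 0, M_1 = -9/2, M_2 = 12, M_3 = 0.
On [1, 2], g'(t) = b_2 + 2c_2·(t - 1) + 3d_2·(t - 1)² with b_2 = Δ_2 - h_2(2M_2 + M_3)/6 = 6, c_2 = M_2/2 = 6, d_2 = (M_3 - M_2)/(6h_2) = -2. So g'(1) = 6.

6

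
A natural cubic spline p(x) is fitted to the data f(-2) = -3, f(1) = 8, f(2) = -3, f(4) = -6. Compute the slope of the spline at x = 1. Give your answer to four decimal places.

-8.7801

Let M_i = p''(x_i). Step sizes h_i = 3, 1, 2; slopes of the chords Δ_i = (y_(i+1) - y_i)/h_i = 11/3, -11, -3/2.
  3·M_0 + 8·M_1 + 1·M_2 = 6(Δ_1 - Δ_0) = -88
  1·M_1 + 6·M_2 + 2·M_3 = 6(Δ_2 - Δ_1) = 57
Natural end conditions: M_0 = M_3 = 0.
Solving: M_0 = 0, M_1 = -585/47, M_2 = 544/47, M_3 = 0.
On [1, 2], p'(x) = b_1 + 2c_1·(x - 1) + 3d_1·(x - 1)² with b_1 = Δ_1 - h_1(2M_1 + M_2)/6 = -1238/141, c_1 = M_1/2 = -585/94, d_1 = (M_2 - M_1)/(6h_1) = 1129/282. So p'(1) = -1238/141.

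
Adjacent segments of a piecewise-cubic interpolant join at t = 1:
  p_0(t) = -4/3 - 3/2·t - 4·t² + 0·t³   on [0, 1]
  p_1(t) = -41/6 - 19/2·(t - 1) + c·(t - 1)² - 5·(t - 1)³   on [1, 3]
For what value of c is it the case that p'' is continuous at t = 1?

-4

p_0''(t) = -8 + 0·t, so p_0''(1) = -8. On the right, p_1''(1) = 2c, so c = -4.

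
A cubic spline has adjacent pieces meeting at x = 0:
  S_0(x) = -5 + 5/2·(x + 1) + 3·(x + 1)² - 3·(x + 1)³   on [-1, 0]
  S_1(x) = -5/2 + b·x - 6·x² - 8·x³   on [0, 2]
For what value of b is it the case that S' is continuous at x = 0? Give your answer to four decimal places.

S_0'(x) = 5/2 + 6·(x + 1) - 9·(x + 1)², so S_0'(0) = -1/2. On the right, S_1'(0) = b, so b = -1/2.

-0.5000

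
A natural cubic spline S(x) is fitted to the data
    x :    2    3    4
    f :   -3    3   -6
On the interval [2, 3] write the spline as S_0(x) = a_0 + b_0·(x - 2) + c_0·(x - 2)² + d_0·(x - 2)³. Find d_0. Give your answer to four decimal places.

-3.7500

Let σ_i = S''(x_i). Step sizes h_i = 1, 1; slopes of the chords Δ_i = (y_(i+1) - y_i)/h_i = 6, -9.
  1·σ_0 + 4·σ_1 + 1·σ_2 = 6(Δ_1 - Δ_0) = -90
Natural end conditions: σ_0 = σ_2 = 0.
Forward elimination and back-substitution give σ_0 = 0, σ_1 = -45/2, σ_2 = 0.
On [2, 3], with S_0(x) = a_0 + b_0·(x - 2) + c_0·(x - 2)² + d_0·(x - 2)³: c_0 = σ_0/2 = 0, d_0 = (σ_1 - σ_0)/(6h_0) = -15/4, b_0 = Δ_0 - h_0(2σ_0 + σ_1)/6 = 39/4.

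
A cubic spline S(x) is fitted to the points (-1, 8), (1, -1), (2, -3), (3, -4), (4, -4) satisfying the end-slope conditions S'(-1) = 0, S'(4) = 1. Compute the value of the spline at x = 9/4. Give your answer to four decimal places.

Let M_i = S''(x_i). Step sizes h_i = 2, 1, 1, 1; slopes of the chords Δ_i = (y_(i+1) - y_i)/h_i = -9/2, -2, -1, 0.
  2·M_0 + 6·M_1 + 1·M_2 = 6(Δ_1 - Δ_0) = 15
  1·M_1 + 4·M_2 + 1·M_3 = 6(Δ_2 - Δ_1) = 6
  1·M_2 + 4·M_3 + 1·M_4 = 6(Δ_3 - Δ_2) = 6
Clamped end conditions give two more equations: 2h_0·M_0 + h_0·M_1 = 6(Δ_0 - S'(-1)) = -27 and h_3·M_3 + 2h_3·M_4 = 6(S'(4) - Δ_3) = 6.
Hence M_0 = -1577/164, M_1 = 235/41, M_2 = -13/82, M_3 = 37/41, M_4 = 209/82.
On [2, 3], S(x) = -3 - 45/41·(x - 2) - 13/164·(x - 2)² + 29/164·(x - 2)³.
With (x - 2) = 1/4: S(9/4) = -34391/10496.

-3.2766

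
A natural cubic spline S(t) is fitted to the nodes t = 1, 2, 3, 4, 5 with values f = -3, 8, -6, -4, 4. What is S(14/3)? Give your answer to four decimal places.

Put M_i = S'' at the i-th knot. Here h = (1, 1, 1, 1) and Δ = (11, -14, 2, 8), so the interior equations h_(i-1)·M_(i-1) + 2(h_(i-1)+h_i)·M_i + h_i·M_(i+1) = 6(Δ_i − Δ_(i-1)) read
  1·M_0 + 4·M_1 + 1·M_2 = 6(Δ_1 - Δ_0) = -150
  1·M_1 + 4·M_2 + 1·M_3 = 6(Δ_2 - Δ_1) = 96
  1·M_2 + 4·M_3 + 1·M_4 = 6(Δ_3 - Δ_2) = 36
Natural end conditions: M_0 = M_4 = 0.
Forward elimination and back-substitution give M_0 = 0, M_1 = -1299/28, M_2 = 249/7, M_3 = 3/28, M_4 = 0.
On [4, 5], S(t) = -4 + 223/28·(t - 4) + 3/56·(t - 4)² - 1/56·(t - 4)³.
With (t - 4) = 2/3: S(14/3) = 251/189.

1.3280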